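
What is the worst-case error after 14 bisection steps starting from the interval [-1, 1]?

Bisection error bound: |error| ≤ (b-a)/2^n
|error| ≤ (1 - (-1))/2^14 = 2/2^14
|error| ≤ 0.0001220703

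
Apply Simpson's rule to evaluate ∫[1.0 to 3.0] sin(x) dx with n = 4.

f(x) = sin(x)
a = 1.0, b = 3.0, n = 4
h = (b - a)/n = 0.500000

Simpson's rule: (h/3)[f(x₀) + 4f(x₁) + 2f(x₂) + ... + f(xₙ)]

x_0 = 1.0000, f(x_0) = 0.841471, coefficient = 1
x_1 = 1.5000, f(x_1) = 0.997495, coefficient = 4
x_2 = 2.0000, f(x_2) = 0.909297, coefficient = 2
x_3 = 2.5000, f(x_3) = 0.598472, coefficient = 4
x_4 = 3.0000, f(x_4) = 0.141120, coefficient = 1

I ≈ (0.500000/3) × 9.185054 = 1.530842
Exact value: 1.530295
Error: 0.000548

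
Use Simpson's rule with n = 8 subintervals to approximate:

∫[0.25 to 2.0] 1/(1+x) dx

f(x) = 1/(1+x)
a = 0.25, b = 2.0, n = 8
h = (b - a)/n = 0.218750

Simpson's rule: (h/3)[f(x₀) + 4f(x₁) + 2f(x₂) + ... + f(xₙ)]

x_0 = 0.2500, f(x_0) = 0.800000, coefficient = 1
x_1 = 0.4688, f(x_1) = 0.680851, coefficient = 4
x_2 = 0.6875, f(x_2) = 0.592593, coefficient = 2
x_3 = 0.9062, f(x_3) = 0.524590, coefficient = 4
x_4 = 1.1250, f(x_4) = 0.470588, coefficient = 2
x_5 = 1.3438, f(x_5) = 0.426667, coefficient = 4
x_6 = 1.5625, f(x_6) = 0.390244, coefficient = 2
x_7 = 1.7812, f(x_7) = 0.359551, coefficient = 4
x_8 = 2.0000, f(x_8) = 0.333333, coefficient = 1

I ≈ (0.218750/3) × 12.006817 = 0.875497
Exact value: 0.875469
Error: 0.000028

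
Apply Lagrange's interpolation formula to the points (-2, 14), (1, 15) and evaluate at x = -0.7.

Lagrange interpolation formula:
P(x) = Σ yᵢ × Lᵢ(x)
where Lᵢ(x) = Π_{j≠i} (x - xⱼ)/(xᵢ - xⱼ)

L_0(-0.7) = (-0.7 - 1)/(-2 - 1) = 0.566667
L_1(-0.7) = (-0.7 - (-2))/(1 - (-2)) = 0.433333

P(-0.7) = 14×L_0(-0.7) + 15×L_1(-0.7)
P(-0.7) = 14.433333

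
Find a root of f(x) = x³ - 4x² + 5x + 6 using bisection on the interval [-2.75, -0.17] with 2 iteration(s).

f(x) = x³ - 4x² + 5x + 6
Initial interval: [-2.75, -0.17]

Iteration 1:
  c_1 = (-2.750000 + (-0.170000))/2 = -1.460000
  f(c_1) = f(-1.460000) = -12.938536
  f(a) × f(c) ≥ 0, new interval: [-1.460000, -0.170000]
Iteration 2:
  c_2 = (-1.460000 + (-0.170000))/2 = -0.815000
  f(c_2) = f(-0.815000) = -1.273243
  f(a) × f(c) ≥ 0, new interval: [-0.815000, -0.170000]

After 2 iteration(s), the approximation is c_2 = -0.815000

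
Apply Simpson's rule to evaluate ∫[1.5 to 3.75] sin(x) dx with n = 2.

f(x) = sin(x)
a = 1.5, b = 3.75, n = 2
h = (b - a)/n = 1.125000

Simpson's rule: (h/3)[f(x₀) + 4f(x₁) + 2f(x₂) + ... + f(xₙ)]

x_0 = 1.5000, f(x_0) = 0.997495, coefficient = 1
x_1 = 2.6250, f(x_1) = 0.493920, coefficient = 4
x_2 = 3.7500, f(x_2) = -0.571561, coefficient = 1

I ≈ (1.125000/3) × 2.401615 = 0.900606
Exact value: 0.891297
Error: 0.009309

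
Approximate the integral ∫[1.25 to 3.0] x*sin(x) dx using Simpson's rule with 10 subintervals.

f(x) = x*sin(x)
a = 1.25, b = 3.0, n = 10
h = (b - a)/n = 0.175000

Simpson's rule: (h/3)[f(x₀) + 4f(x₁) + 2f(x₂) + ... + f(xₙ)]

x_0 = 1.2500, f(x_0) = 1.186231, coefficient = 1
x_1 = 1.4250, f(x_1) = 1.409882, coefficient = 4
x_2 = 1.6000, f(x_2) = 1.599318, coefficient = 2
x_3 = 1.7750, f(x_3) = 1.738120, coefficient = 4
x_4 = 1.9500, f(x_4) = 1.811471, coefficient = 2
x_5 = 2.1250, f(x_5) = 1.806930, coefficient = 4
x_6 = 2.3000, f(x_6) = 1.715122, coefficient = 2
x_7 = 2.4750, f(x_7) = 1.530321, coefficient = 4
x_8 = 2.6500, f(x_8) = 1.250881, coefficient = 2
x_9 = 2.8250, f(x_9) = 0.879508, coefficient = 4
x_10 = 3.0000, f(x_10) = 0.423360, coefficient = 1

I ≈ (0.175000/3) × 43.822219 = 2.556296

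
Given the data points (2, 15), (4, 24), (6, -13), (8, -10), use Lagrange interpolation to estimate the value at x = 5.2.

Lagrange interpolation formula:
P(x) = Σ yᵢ × Lᵢ(x)
where Lᵢ(x) = Π_{j≠i} (x - xⱼ)/(xᵢ - xⱼ)

L_0(5.2) = (5.2 - 4)/(2 - 4) × (5.2 - 6)/(2 - 6) × (5.2 - 8)/(2 - 8) = -0.056000
L_1(5.2) = (5.2 - 2)/(4 - 2) × (5.2 - 6)/(4 - 6) × (5.2 - 8)/(4 - 8) = 0.448000
L_2(5.2) = (5.2 - 2)/(6 - 2) × (5.2 - 4)/(6 - 4) × (5.2 - 8)/(6 - 8) = 0.672000
L_3(5.2) = (5.2 - 2)/(8 - 2) × (5.2 - 4)/(8 - 4) × (5.2 - 6)/(8 - 6) = -0.064000

P(5.2) = 15×L_0(5.2) + 24×L_1(5.2) + (-13)×L_2(5.2) + (-10)×L_3(5.2)
P(5.2) = 1.816000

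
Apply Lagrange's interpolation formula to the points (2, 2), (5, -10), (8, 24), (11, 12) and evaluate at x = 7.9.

Lagrange interpolation formula:
P(x) = Σ yᵢ × Lᵢ(x)
where Lᵢ(x) = Π_{j≠i} (x - xⱼ)/(xᵢ - xⱼ)

L_0(7.9) = (7.9 - 5)/(2 - 5) × (7.9 - 8)/(2 - 8) × (7.9 - 11)/(2 - 11) = -0.005549
L_1(7.9) = (7.9 - 2)/(5 - 2) × (7.9 - 8)/(5 - 8) × (7.9 - 11)/(5 - 11) = 0.033870
L_2(7.9) = (7.9 - 2)/(8 - 2) × (7.9 - 5)/(8 - 5) × (7.9 - 11)/(8 - 11) = 0.982241
L_3(7.9) = (7.9 - 2)/(11 - 2) × (7.9 - 5)/(11 - 5) × (7.9 - 8)/(11 - 8) = -0.010562

P(7.9) = 2×L_0(7.9) + (-10)×L_1(7.9) + 24×L_2(7.9) + 12×L_3(7.9)
P(7.9) = 23.097235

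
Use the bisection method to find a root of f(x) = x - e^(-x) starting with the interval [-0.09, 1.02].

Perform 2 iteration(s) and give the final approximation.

f(x) = x - e^(-x)
Initial interval: [-0.09, 1.02]

Iteration 1:
  c_1 = (-0.090000 + 1.020000)/2 = 0.465000
  f(c_1) = f(0.465000) = -0.163135
  f(a) × f(c) ≥ 0, new interval: [0.465000, 1.020000]
Iteration 2:
  c_2 = (0.465000 + 1.020000)/2 = 0.742500
  f(c_2) = f(0.742500) = 0.266577
  f(a) × f(c) < 0, new interval: [0.465000, 0.742500]

After 2 iteration(s), the approximation is c_2 = 0.742500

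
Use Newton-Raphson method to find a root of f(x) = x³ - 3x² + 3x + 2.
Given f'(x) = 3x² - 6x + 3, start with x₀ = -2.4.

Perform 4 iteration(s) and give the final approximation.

f(x) = x³ - 3x² + 3x + 2
f'(x) = 3x² - 6x + 3
x₀ = -2.4

Newton-Raphson formula: x_{n+1} = x_n - f(x_n)/f'(x_n)

Iteration 1:
  f(-2.400000) = -36.304000
  f'(-2.400000) = 34.680000
  x_1 = -2.400000 - (-36.304000)/34.680000 = -1.353172
Iteration 2:
  f(-1.353172) = -10.030496
  f'(-1.353172) = 16.612253
  x_2 = -1.353172 - (-10.030496)/16.612253 = -0.749371
Iteration 3:
  f(-0.749371) = -2.353597
  f'(-0.749371) = 9.180895
  x_3 = -0.749371 - (-2.353597)/9.180895 = -0.493013
Iteration 4:
  f(-0.493013) = -0.328055
  f'(-0.493013) = 6.687261
  x_4 = -0.493013 - (-0.328055)/6.687261 = -0.443956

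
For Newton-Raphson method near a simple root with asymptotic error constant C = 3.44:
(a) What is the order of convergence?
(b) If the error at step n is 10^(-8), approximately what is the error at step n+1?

(a) Newton-Raphson has quadratic (order 2) convergence near simple roots.
    This means |e_{n+1}| ≈ C|e_n|².

(b) With |e_n| = 10^(-8) and C = 3.44:
    |e_{n+1}| ≈ 3.44 × (10^(-8))² = 3.44 × 10^(-16)

(a) 2 (quadratic); (b) |e_{n+1}| ≈ 3.440e-16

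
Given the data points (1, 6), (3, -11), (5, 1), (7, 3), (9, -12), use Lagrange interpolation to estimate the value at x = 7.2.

Lagrange interpolation formula:
P(x) = Σ yᵢ × Lᵢ(x)
where Lᵢ(x) = Π_{j≠i} (x - xⱼ)/(xᵢ - xⱼ)

L_0(7.2) = (7.2 - 3)/(1 - 3) × (7.2 - 5)/(1 - 5) × (7.2 - 7)/(1 - 7) × (7.2 - 9)/(1 - 9) = -0.008663
L_1(7.2) = (7.2 - 1)/(3 - 1) × (7.2 - 5)/(3 - 5) × (7.2 - 7)/(3 - 7) × (7.2 - 9)/(3 - 9) = 0.051150
L_2(7.2) = (7.2 - 1)/(5 - 1) × (7.2 - 3)/(5 - 3) × (7.2 - 7)/(5 - 7) × (7.2 - 9)/(5 - 9) = -0.146475
L_3(7.2) = (7.2 - 1)/(7 - 1) × (7.2 - 3)/(7 - 3) × (7.2 - 5)/(7 - 5) × (7.2 - 9)/(7 - 9) = 1.074150
L_4(7.2) = (7.2 - 1)/(9 - 1) × (7.2 - 3)/(9 - 3) × (7.2 - 5)/(9 - 5) × (7.2 - 7)/(9 - 7) = 0.029838

P(7.2) = 6×L_0(7.2) + (-11)×L_1(7.2) + 1×L_2(7.2) + 3×L_3(7.2) + (-12)×L_4(7.2)
P(7.2) = 2.103300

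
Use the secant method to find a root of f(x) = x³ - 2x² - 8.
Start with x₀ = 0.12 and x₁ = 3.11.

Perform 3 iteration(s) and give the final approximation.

f(x) = x³ - 2x² - 8
x₀ = 0.12, x₁ = 3.11

Secant formula: x_{n+1} = x_n - f(x_n)(x_n - x_{n-1})/(f(x_n) - f(x_{n-1}))

Iteration 1:
  f(0.120000) = -8.027072
  f(3.110000) = 2.736031
  x_2 = 3.110000 - 2.736031×(3.110000 - 0.120000)/(2.736031 - (-8.027072))
       = 2.349928
Iteration 2:
  f(3.110000) = 2.736031
  f(2.349928) = -6.067641
  x_3 = 2.349928 - (-6.067641)×(2.349928 - 3.110000)/(-6.067641 - 2.736031)
       = 2.873783
Iteration 3:
  f(2.349928) = -6.067641
  f(2.873783) = -0.783756
  x_4 = 2.873783 - (-0.783756)×(2.873783 - 2.349928)/(-0.783756 - (-6.067641))
       = 2.951486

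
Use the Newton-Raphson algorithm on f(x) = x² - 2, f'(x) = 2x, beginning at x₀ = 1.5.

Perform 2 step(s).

f(x) = x² - 2
f'(x) = 2x
x₀ = 1.5

Newton-Raphson formula: x_{n+1} = x_n - f(x_n)/f'(x_n)

Iteration 1:
  f(1.500000) = 0.250000
  f'(1.500000) = 3.000000
  x_1 = 1.500000 - 0.250000/3.000000 = 1.416667
Iteration 2:
  f(1.416667) = 0.006944
  f'(1.416667) = 2.833333
  x_2 = 1.416667 - 0.006944/2.833333 = 1.414216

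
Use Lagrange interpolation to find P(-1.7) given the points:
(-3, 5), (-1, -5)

Lagrange interpolation formula:
P(x) = Σ yᵢ × Lᵢ(x)
where Lᵢ(x) = Π_{j≠i} (x - xⱼ)/(xᵢ - xⱼ)

L_0(-1.7) = (-1.7 - (-1))/(-3 - (-1)) = 0.350000
L_1(-1.7) = (-1.7 - (-3))/(-1 - (-3)) = 0.650000

P(-1.7) = 5×L_0(-1.7) + (-5)×L_1(-1.7)
P(-1.7) = -1.500000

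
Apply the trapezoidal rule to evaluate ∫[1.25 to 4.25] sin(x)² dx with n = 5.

f(x) = sin(x)²
a = 1.25, b = 4.25, n = 5
h = (b - a)/n = 0.600000

Trapezoidal rule: (h/2)[f(x₀) + 2f(x₁) + 2f(x₂) + ... + f(xₙ)]

x_0 = 1.2500, f(x_0) = 0.900572, coefficient = 1
x_1 = 1.8500, f(x_1) = 0.924050, coefficient = 2
x_2 = 2.4500, f(x_2) = 0.406744, coefficient = 2
x_3 = 3.0500, f(x_3) = 0.008366, coefficient = 2
x_4 = 3.6500, f(x_4) = 0.236961, coefficient = 2
x_5 = 4.2500, f(x_5) = 0.801006, coefficient = 1

I ≈ (0.600000/2) × 4.853819 = 1.456146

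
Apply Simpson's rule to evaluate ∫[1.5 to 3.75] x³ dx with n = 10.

f(x) = x³
a = 1.5, b = 3.75, n = 10
h = (b - a)/n = 0.225000

Simpson's rule: (h/3)[f(x₀) + 4f(x₁) + 2f(x₂) + ... + f(xₙ)]

x_0 = 1.5000, f(x_0) = 3.375000, coefficient = 1
x_1 = 1.7250, f(x_1) = 5.132953, coefficient = 4
x_2 = 1.9500, f(x_2) = 7.414875, coefficient = 2
x_3 = 2.1750, f(x_3) = 10.289109, coefficient = 4
x_4 = 2.4000, f(x_4) = 13.824000, coefficient = 2
x_5 = 2.6250, f(x_5) = 18.087891, coefficient = 4
x_6 = 2.8500, f(x_6) = 23.149125, coefficient = 2
x_7 = 3.0750, f(x_7) = 29.076047, coefficient = 4
x_8 = 3.3000, f(x_8) = 35.937000, coefficient = 2
x_9 = 3.5250, f(x_9) = 43.800328, coefficient = 4
x_10 = 3.7500, f(x_10) = 52.734375, coefficient = 1

I ≈ (0.225000/3) × 642.304688 = 48.172852
Exact value: 48.172852
Error: 0.000000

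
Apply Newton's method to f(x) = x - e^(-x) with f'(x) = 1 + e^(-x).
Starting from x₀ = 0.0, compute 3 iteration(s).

f(x) = x - e^(-x)
f'(x) = 1 + e^(-x)
x₀ = 0.0

Newton-Raphson formula: x_{n+1} = x_n - f(x_n)/f'(x_n)

Iteration 1:
  f(0.000000) = -1.000000
  f'(0.000000) = 2.000000
  x_1 = 0.000000 - (-1.000000)/2.000000 = 0.500000
Iteration 2:
  f(0.500000) = -0.106531
  f'(0.500000) = 1.606531
  x_2 = 0.500000 - (-0.106531)/1.606531 = 0.566311
Iteration 3:
  f(0.566311) = -0.001305
  f'(0.566311) = 1.567616
  x_3 = 0.566311 - (-0.001305)/1.567616 = 0.567143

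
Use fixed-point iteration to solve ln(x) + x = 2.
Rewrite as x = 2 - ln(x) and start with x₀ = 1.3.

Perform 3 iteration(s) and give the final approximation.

Equation: ln(x) + x = 2
Fixed-point form: x = 2 - ln(x)
x₀ = 1.3

x_1 = g(1.300000) = 1.737636
x_2 = g(1.737636) = 1.447475
x_3 = g(1.447475) = 1.630180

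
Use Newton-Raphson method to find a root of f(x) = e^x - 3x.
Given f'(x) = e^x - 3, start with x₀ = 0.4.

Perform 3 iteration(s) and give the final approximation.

f(x) = e^x - 3x
f'(x) = e^x - 3
x₀ = 0.4

Newton-Raphson formula: x_{n+1} = x_n - f(x_n)/f'(x_n)

Iteration 1:
  f(0.400000) = 0.291825
  f'(0.400000) = -1.508175
  x_1 = 0.400000 - 0.291825/(-1.508175) = 0.593495
Iteration 2:
  f(0.593495) = 0.029819
  f'(0.593495) = -1.189695
  x_2 = 0.593495 - 0.029819/(-1.189695) = 0.618560
Iteration 3:
  f(0.618560) = 0.000573
  f'(0.618560) = -1.143747
  x_3 = 0.618560 - 0.000573/(-1.143747) = 0.619061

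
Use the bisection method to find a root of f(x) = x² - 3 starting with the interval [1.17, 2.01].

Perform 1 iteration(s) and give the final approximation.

f(x) = x² - 3
Initial interval: [1.17, 2.01]

Iteration 1:
  c_1 = (1.170000 + 2.010000)/2 = 1.590000
  f(c_1) = f(1.590000) = -0.471900
  f(a) × f(c) ≥ 0, new interval: [1.590000, 2.010000]

After 1 iteration(s), the approximation is c_1 = 1.590000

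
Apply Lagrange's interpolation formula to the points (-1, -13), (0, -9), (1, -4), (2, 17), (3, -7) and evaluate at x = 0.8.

Lagrange interpolation formula:
P(x) = Σ yᵢ × Lᵢ(x)
where Lᵢ(x) = Π_{j≠i} (x - xⱼ)/(xᵢ - xⱼ)

L_0(0.8) = (0.8 - 0)/(-1 - 0) × (0.8 - 1)/(-1 - 1) × (0.8 - 2)/(-1 - 2) × (0.8 - 3)/(-1 - 3) = -0.017600
L_1(0.8) = (0.8 - (-1))/(0 - (-1)) × (0.8 - 1)/(0 - 1) × (0.8 - 2)/(0 - 2) × (0.8 - 3)/(0 - 3) = 0.158400
L_2(0.8) = (0.8 - (-1))/(1 - (-1)) × (0.8 - 0)/(1 - 0) × (0.8 - 2)/(1 - 2) × (0.8 - 3)/(1 - 3) = 0.950400
L_3(0.8) = (0.8 - (-1))/(2 - (-1)) × (0.8 - 0)/(2 - 0) × (0.8 - 1)/(2 - 1) × (0.8 - 3)/(2 - 3) = -0.105600
L_4(0.8) = (0.8 - (-1))/(3 - (-1)) × (0.8 - 0)/(3 - 0) × (0.8 - 1)/(3 - 1) × (0.8 - 2)/(3 - 2) = 0.014400

P(0.8) = (-13)×L_0(0.8) + (-9)×L_1(0.8) + (-4)×L_2(0.8) + 17×L_3(0.8) + (-7)×L_4(0.8)
P(0.8) = -6.894400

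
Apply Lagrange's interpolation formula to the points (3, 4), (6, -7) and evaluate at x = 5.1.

Lagrange interpolation formula:
P(x) = Σ yᵢ × Lᵢ(x)
where Lᵢ(x) = Π_{j≠i} (x - xⱼ)/(xᵢ - xⱼ)

L_0(5.1) = (5.1 - 6)/(3 - 6) = 0.300000
L_1(5.1) = (5.1 - 3)/(6 - 3) = 0.700000

P(5.1) = 4×L_0(5.1) + (-7)×L_1(5.1)
P(5.1) = -3.700000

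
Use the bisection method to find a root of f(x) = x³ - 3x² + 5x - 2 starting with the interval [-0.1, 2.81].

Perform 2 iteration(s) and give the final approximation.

f(x) = x³ - 3x² + 5x - 2
Initial interval: [-0.1, 2.81]

Iteration 1:
  c_1 = (-0.100000 + 2.810000)/2 = 1.355000
  f(c_1) = f(1.355000) = 1.754739
  f(a) × f(c) < 0, new interval: [-0.100000, 1.355000]
Iteration 2:
  c_2 = (-0.100000 + 1.355000)/2 = 0.627500
  f(c_2) = f(0.627500) = 0.203313
  f(a) × f(c) < 0, new interval: [-0.100000, 0.627500]

After 2 iteration(s), the approximation is c_2 = 0.627500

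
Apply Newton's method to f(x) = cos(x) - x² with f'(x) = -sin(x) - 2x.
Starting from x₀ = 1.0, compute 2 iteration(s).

f(x) = cos(x) - x²
f'(x) = -sin(x) - 2x
x₀ = 1.0

Newton-Raphson formula: x_{n+1} = x_n - f(x_n)/f'(x_n)

Iteration 1:
  f(1.000000) = -0.459698
  f'(1.000000) = -2.841471
  x_1 = 1.000000 - (-0.459698)/(-2.841471) = 0.838218
Iteration 2:
  f(0.838218) = -0.033822
  f'(0.838218) = -2.419890
  x_2 = 0.838218 - (-0.033822)/(-2.419890) = 0.824242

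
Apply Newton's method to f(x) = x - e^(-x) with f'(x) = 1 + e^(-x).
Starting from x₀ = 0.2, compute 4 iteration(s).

f(x) = x - e^(-x)
f'(x) = 1 + e^(-x)
x₀ = 0.2

Newton-Raphson formula: x_{n+1} = x_n - f(x_n)/f'(x_n)

Iteration 1:
  f(0.200000) = -0.618731
  f'(0.200000) = 1.818731
  x_1 = 0.200000 - (-0.618731)/1.818731 = 0.540199
Iteration 2:
  f(0.540199) = -0.042433
  f'(0.540199) = 1.582632
  x_2 = 0.540199 - (-0.042433)/1.582632 = 0.567011
Iteration 3:
  f(0.567011) = -0.000208
  f'(0.567011) = 1.567218
  x_3 = 0.567011 - (-0.000208)/1.567218 = 0.567143
Iteration 4:
  f(0.567143) = 0.000000
  f'(0.567143) = 1.567143
  x_4 = 0.567143 - 0.000000/1.567143 = 0.567143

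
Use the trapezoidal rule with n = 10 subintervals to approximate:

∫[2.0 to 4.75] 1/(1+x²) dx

f(x) = 1/(1+x²)
a = 2.0, b = 4.75, n = 10
h = (b - a)/n = 0.275000

Trapezoidal rule: (h/2)[f(x₀) + 2f(x₁) + 2f(x₂) + ... + f(xₙ)]

x_0 = 2.0000, f(x_0) = 0.200000, coefficient = 1
x_1 = 2.2750, f(x_1) = 0.161927, coefficient = 2
x_2 = 2.5500, f(x_2) = 0.133289, coefficient = 2
x_3 = 2.8250, f(x_3) = 0.111351, coefficient = 2
x_4 = 3.1000, f(x_4) = 0.094251, coefficient = 2
x_5 = 3.3750, f(x_5) = 0.080706, coefficient = 2
x_6 = 3.6500, f(x_6) = 0.069820, coefficient = 2
x_7 = 3.9250, f(x_7) = 0.060955, coefficient = 2
x_8 = 4.2000, f(x_8) = 0.053648, coefficient = 2
x_9 = 4.4750, f(x_9) = 0.047561, coefficient = 2
x_10 = 4.7500, f(x_10) = 0.042440, coefficient = 1

I ≈ (0.275000/2) × 1.869455 = 0.257050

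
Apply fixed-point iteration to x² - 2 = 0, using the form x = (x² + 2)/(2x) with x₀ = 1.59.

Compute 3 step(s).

Equation: x² - 2 = 0
Fixed-point form: x = (x² + 2)/(2x)
x₀ = 1.59

x_1 = g(1.590000) = 1.423931
x_2 = g(1.423931) = 1.414247
x_3 = g(1.414247) = 1.414214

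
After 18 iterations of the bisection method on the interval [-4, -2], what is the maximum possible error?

Bisection error bound: |error| ≤ (b-a)/2^n
|error| ≤ (-2 - (-4))/2^18 = 2/2^18
|error| ≤ 0.0000076294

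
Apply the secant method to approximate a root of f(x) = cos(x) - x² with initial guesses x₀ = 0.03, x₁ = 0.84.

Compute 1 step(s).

f(x) = cos(x) - x²
x₀ = 0.03, x₁ = 0.84

Secant formula: x_{n+1} = x_n - f(x_n)(x_n - x_{n-1})/(f(x_n) - f(x_{n-1}))

Iteration 1:
  f(0.030000) = 0.998650
  f(0.840000) = -0.038137
  x_2 = 0.840000 - (-0.038137)×(0.840000 - 0.030000)/(-0.038137 - 0.998650)
       = 0.810205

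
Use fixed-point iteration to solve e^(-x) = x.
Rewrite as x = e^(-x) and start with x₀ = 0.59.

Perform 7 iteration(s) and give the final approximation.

Equation: e^(-x) = x
Fixed-point form: x = e^(-x)
x₀ = 0.59

x_1 = g(0.590000) = 0.554327
x_2 = g(0.554327) = 0.574459
x_3 = g(0.574459) = 0.563010
x_4 = g(0.563010) = 0.569493
x_5 = g(0.569493) = 0.565812
x_6 = g(0.565812) = 0.567899
x_7 = g(0.567899) = 0.566715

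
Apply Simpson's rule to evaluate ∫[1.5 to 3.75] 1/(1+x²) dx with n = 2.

f(x) = 1/(1+x²)
a = 1.5, b = 3.75, n = 2
h = (b - a)/n = 1.125000

Simpson's rule: (h/3)[f(x₀) + 4f(x₁) + 2f(x₂) + ... + f(xₙ)]

x_0 = 1.5000, f(x_0) = 0.307692, coefficient = 1
x_1 = 2.6250, f(x_1) = 0.126733, coefficient = 4
x_2 = 3.7500, f(x_2) = 0.066390, coefficient = 1

I ≈ (1.125000/3) × 0.881013 = 0.330380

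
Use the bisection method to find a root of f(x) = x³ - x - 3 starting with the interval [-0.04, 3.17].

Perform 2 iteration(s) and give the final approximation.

f(x) = x³ - x - 3
Initial interval: [-0.04, 3.17]

Iteration 1:
  c_1 = (-0.040000 + 3.170000)/2 = 1.565000
  f(c_1) = f(1.565000) = -0.731963
  f(a) × f(c) ≥ 0, new interval: [1.565000, 3.170000]
Iteration 2:
  c_2 = (1.565000 + 3.170000)/2 = 2.367500
  f(c_2) = f(2.367500) = 7.902471
  f(a) × f(c) < 0, new interval: [1.565000, 2.367500]

After 2 iteration(s), the approximation is c_2 = 2.367500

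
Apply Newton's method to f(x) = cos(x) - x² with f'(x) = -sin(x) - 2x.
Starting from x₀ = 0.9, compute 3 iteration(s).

f(x) = cos(x) - x²
f'(x) = -sin(x) - 2x
x₀ = 0.9

Newton-Raphson formula: x_{n+1} = x_n - f(x_n)/f'(x_n)

Iteration 1:
  f(0.900000) = -0.188390
  f'(0.900000) = -2.583327
  x_1 = 0.900000 - (-0.188390)/(-2.583327) = 0.827075
Iteration 2:
  f(0.827075) = -0.007021
  f'(0.827075) = -2.390103
  x_2 = 0.827075 - (-0.007021)/(-2.390103) = 0.824137
Iteration 3:
  f(0.824137) = -0.000012
  f'(0.824137) = -2.382236
  x_3 = 0.824137 - (-0.000012)/(-2.382236) = 0.824132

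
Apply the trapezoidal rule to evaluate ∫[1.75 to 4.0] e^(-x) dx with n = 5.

f(x) = e^(-x)
a = 1.75, b = 4.0, n = 5
h = (b - a)/n = 0.450000

Trapezoidal rule: (h/2)[f(x₀) + 2f(x₁) + 2f(x₂) + ... + f(xₙ)]

x_0 = 1.7500, f(x_0) = 0.173774, coefficient = 1
x_1 = 2.2000, f(x_1) = 0.110803, coefficient = 2
x_2 = 2.6500, f(x_2) = 0.070651, coefficient = 2
x_3 = 3.1000, f(x_3) = 0.045049, coefficient = 2
x_4 = 3.5500, f(x_4) = 0.028725, coefficient = 2
x_5 = 4.0000, f(x_5) = 0.018316, coefficient = 1

I ≈ (0.450000/2) × 0.702546 = 0.158073
Exact value: 0.155458
Error: 0.002615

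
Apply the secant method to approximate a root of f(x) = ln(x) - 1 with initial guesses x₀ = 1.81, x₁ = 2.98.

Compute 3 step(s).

f(x) = ln(x) - 1
x₀ = 1.81, x₁ = 2.98

Secant formula: x_{n+1} = x_n - f(x_n)(x_n - x_{n-1})/(f(x_n) - f(x_{n-1}))

Iteration 1:
  f(1.810000) = -0.406673
  f(2.980000) = 0.091923
  x_2 = 2.980000 - 0.091923×(2.980000 - 1.810000)/(0.091923 - (-0.406673))
       = 2.764294
Iteration 2:
  f(2.980000) = 0.091923
  f(2.764294) = 0.016785
  x_3 = 2.764294 - 0.016785×(2.764294 - 2.980000)/(0.016785 - 0.091923)
       = 2.716107
Iteration 3:
  f(2.764294) = 0.016785
  f(2.716107) = -0.000800
  x_4 = 2.716107 - (-0.000800)×(2.716107 - 2.764294)/(-0.000800 - 0.016785)
       = 2.718300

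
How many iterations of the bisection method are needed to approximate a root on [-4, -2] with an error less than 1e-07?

We need (b-a)/2^n ≤ 1e-07
(-2 - (-4))/2^n ≤ 1e-07
2/2^n ≤ 1e-07
2^n ≥ 20000000
n ≥ log₂(20000000) = 24.25
n ≥ 25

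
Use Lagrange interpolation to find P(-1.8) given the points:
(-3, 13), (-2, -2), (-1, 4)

Lagrange interpolation formula:
P(x) = Σ yᵢ × Lᵢ(x)
where Lᵢ(x) = Π_{j≠i} (x - xⱼ)/(xᵢ - xⱼ)

L_0(-1.8) = (-1.8 - (-2))/(-3 - (-2)) × (-1.8 - (-1))/(-3 - (-1)) = -0.080000
L_1(-1.8) = (-1.8 - (-3))/(-2 - (-3)) × (-1.8 - (-1))/(-2 - (-1)) = 0.960000
L_2(-1.8) = (-1.8 - (-3))/(-1 - (-3)) × (-1.8 - (-2))/(-1 - (-2)) = 0.120000

P(-1.8) = 13×L_0(-1.8) + (-2)×L_1(-1.8) + 4×L_2(-1.8)
P(-1.8) = -2.480000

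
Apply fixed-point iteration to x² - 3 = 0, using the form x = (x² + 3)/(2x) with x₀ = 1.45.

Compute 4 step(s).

Equation: x² - 3 = 0
Fixed-point form: x = (x² + 3)/(2x)
x₀ = 1.45

x_1 = g(1.450000) = 1.759483
x_2 = g(1.759483) = 1.732265
x_3 = g(1.732265) = 1.732051
x_4 = g(1.732051) = 1.732051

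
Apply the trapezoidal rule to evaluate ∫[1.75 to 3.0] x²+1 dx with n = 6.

f(x) = x²+1
a = 1.75, b = 3.0, n = 6
h = (b - a)/n = 0.208333

Trapezoidal rule: (h/2)[f(x₀) + 2f(x₁) + 2f(x₂) + ... + f(xₙ)]

x_0 = 1.7500, f(x_0) = 4.062500, coefficient = 1
x_1 = 1.9583, f(x_1) = 4.835069, coefficient = 2
x_2 = 2.1667, f(x_2) = 5.694444, coefficient = 2
x_3 = 2.3750, f(x_3) = 6.640625, coefficient = 2
x_4 = 2.5833, f(x_4) = 7.673611, coefficient = 2
x_5 = 2.7917, f(x_5) = 8.793403, coefficient = 2
x_6 = 3.0000, f(x_6) = 10.000000, coefficient = 1

I ≈ (0.208333/2) × 81.336806 = 8.472584
Exact value: 8.463542
Error: 0.009042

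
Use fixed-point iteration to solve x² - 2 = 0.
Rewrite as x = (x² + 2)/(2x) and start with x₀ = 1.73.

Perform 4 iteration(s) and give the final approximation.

Equation: x² - 2 = 0
Fixed-point form: x = (x² + 2)/(2x)
x₀ = 1.73

x_1 = g(1.730000) = 1.443035
x_2 = g(1.443035) = 1.414501
x_3 = g(1.414501) = 1.414214
x_4 = g(1.414214) = 1.414214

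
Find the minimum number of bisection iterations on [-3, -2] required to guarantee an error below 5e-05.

We need (b-a)/2^n ≤ 5e-05
(-2 - (-3))/2^n ≤ 5e-05
1/2^n ≤ 5e-05
2^n ≥ 20000
n ≥ log₂(20000) = 14.29
n ≥ 15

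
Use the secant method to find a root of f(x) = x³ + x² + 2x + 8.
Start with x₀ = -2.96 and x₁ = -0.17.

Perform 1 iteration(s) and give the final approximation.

f(x) = x³ + x² + 2x + 8
x₀ = -2.96, x₁ = -0.17

Secant formula: x_{n+1} = x_n - f(x_n)(x_n - x_{n-1})/(f(x_n) - f(x_{n-1}))

Iteration 1:
  f(-2.960000) = -15.092736
  f(-0.170000) = 7.683987
  x_2 = -0.170000 - 7.683987×(-0.170000 - (-2.960000))/(7.683987 - (-15.092736))
       = -1.111238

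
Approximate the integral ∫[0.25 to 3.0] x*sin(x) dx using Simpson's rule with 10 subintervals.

f(x) = x*sin(x)
a = 0.25, b = 3.0, n = 10
h = (b - a)/n = 0.275000

Simpson's rule: (h/3)[f(x₀) + 4f(x₁) + 2f(x₂) + ... + f(xₙ)]

x_0 = 0.2500, f(x_0) = 0.061851, coefficient = 1
x_1 = 0.5250, f(x_1) = 0.263137, coefficient = 4
x_2 = 0.8000, f(x_2) = 0.573885, coefficient = 2
x_3 = 1.0750, f(x_3) = 0.945559, coefficient = 4
x_4 = 1.3500, f(x_4) = 1.317227, coefficient = 2
x_5 = 1.6250, f(x_5) = 1.622613, coefficient = 4
x_6 = 1.9000, f(x_6) = 1.797970, coefficient = 2
x_7 = 2.1750, f(x_7) = 1.789927, coefficient = 4
x_8 = 2.4500, f(x_8) = 1.562524, coefficient = 2
x_9 = 2.7250, f(x_9) = 1.102663, coefficient = 4
x_10 = 3.0000, f(x_10) = 0.423360, coefficient = 1

I ≈ (0.275000/3) × 33.884017 = 3.106035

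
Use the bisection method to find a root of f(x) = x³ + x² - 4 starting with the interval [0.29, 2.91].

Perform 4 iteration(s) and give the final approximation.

f(x) = x³ + x² - 4
Initial interval: [0.29, 2.91]

Iteration 1:
  c_1 = (0.290000 + 2.910000)/2 = 1.600000
  f(c_1) = f(1.600000) = 2.656000
  f(a) × f(c) < 0, new interval: [0.290000, 1.600000]
Iteration 2:
  c_2 = (0.290000 + 1.600000)/2 = 0.945000
  f(c_2) = f(0.945000) = -2.263066
  f(a) × f(c) ≥ 0, new interval: [0.945000, 1.600000]
Iteration 3:
  c_3 = (0.945000 + 1.600000)/2 = 1.272500
  f(c_3) = f(1.272500) = -0.320240
  f(a) × f(c) ≥ 0, new interval: [1.272500, 1.600000]
Iteration 4:
  c_4 = (1.272500 + 1.600000)/2 = 1.436250
  f(c_4) = f(1.436250) = 1.025531
  f(a) × f(c) < 0, new interval: [1.272500, 1.436250]

After 4 iteration(s), the approximation is c_4 = 1.436250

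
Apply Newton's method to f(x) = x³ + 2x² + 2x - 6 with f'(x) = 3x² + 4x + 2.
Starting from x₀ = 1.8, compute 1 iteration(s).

f(x) = x³ + 2x² + 2x - 6
f'(x) = 3x² + 4x + 2
x₀ = 1.8

Newton-Raphson formula: x_{n+1} = x_n - f(x_n)/f'(x_n)

Iteration 1:
  f(1.800000) = 9.912000
  f'(1.800000) = 18.920000
  x_1 = 1.800000 - 9.912000/18.920000 = 1.276110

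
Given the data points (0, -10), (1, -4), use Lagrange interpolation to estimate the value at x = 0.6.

Lagrange interpolation formula:
P(x) = Σ yᵢ × Lᵢ(x)
where Lᵢ(x) = Π_{j≠i} (x - xⱼ)/(xᵢ - xⱼ)

L_0(0.6) = (0.6 - 1)/(0 - 1) = 0.400000
L_1(0.6) = (0.6 - 0)/(1 - 0) = 0.600000

P(0.6) = (-10)×L_0(0.6) + (-4)×L_1(0.6)
P(0.6) = -6.400000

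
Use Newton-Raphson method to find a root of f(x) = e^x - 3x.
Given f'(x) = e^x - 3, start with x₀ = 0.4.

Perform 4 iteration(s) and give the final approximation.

f(x) = e^x - 3x
f'(x) = e^x - 3
x₀ = 0.4

Newton-Raphson formula: x_{n+1} = x_n - f(x_n)/f'(x_n)

Iteration 1:
  f(0.400000) = 0.291825
  f'(0.400000) = -1.508175
  x_1 = 0.400000 - 0.291825/(-1.508175) = 0.593495
Iteration 2:
  f(0.593495) = 0.029819
  f'(0.593495) = -1.189695
  x_2 = 0.593495 - 0.029819/(-1.189695) = 0.618560
Iteration 3:
  f(0.618560) = 0.000573
  f'(0.618560) = -1.143747
  x_3 = 0.618560 - 0.000573/(-1.143747) = 0.619061
Iteration 4:
  f(0.619061) = 0.000000
  f'(0.619061) = -1.142817
  x_4 = 0.619061 - 0.000000/(-1.142817) = 0.619061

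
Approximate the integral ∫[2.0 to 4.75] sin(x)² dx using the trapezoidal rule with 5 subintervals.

f(x) = sin(x)²
a = 2.0, b = 4.75, n = 5
h = (b - a)/n = 0.550000

Trapezoidal rule: (h/2)[f(x₀) + 2f(x₁) + 2f(x₂) + ... + f(xₙ)]

x_0 = 2.0000, f(x_0) = 0.826822, coefficient = 1
x_1 = 2.5500, f(x_1) = 0.311011, coefficient = 2
x_2 = 3.1000, f(x_2) = 0.001729, coefficient = 2
x_3 = 3.6500, f(x_3) = 0.236961, coefficient = 2
x_4 = 4.2000, f(x_4) = 0.759644, coefficient = 2
x_5 = 4.7500, f(x_5) = 0.998586, coefficient = 1

I ≈ (0.550000/2) × 4.444099 = 1.222127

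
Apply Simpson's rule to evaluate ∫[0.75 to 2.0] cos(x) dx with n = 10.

f(x) = cos(x)
a = 0.75, b = 2.0, n = 10
h = (b - a)/n = 0.125000

Simpson's rule: (h/3)[f(x₀) + 4f(x₁) + 2f(x₂) + ... + f(xₙ)]

x_0 = 0.7500, f(x_0) = 0.731689, coefficient = 1
x_1 = 0.8750, f(x_1) = 0.640997, coefficient = 4
x_2 = 1.0000, f(x_2) = 0.540302, coefficient = 2
x_3 = 1.1250, f(x_3) = 0.431177, coefficient = 4
x_4 = 1.2500, f(x_4) = 0.315322, coefficient = 2
x_5 = 1.3750, f(x_5) = 0.194548, coefficient = 4
x_6 = 1.5000, f(x_6) = 0.070737, coefficient = 2
x_7 = 1.6250, f(x_7) = -0.054177, coefficient = 4
x_8 = 1.7500, f(x_8) = -0.178246, coefficient = 2
x_9 = 1.8750, f(x_9) = -0.299534, coefficient = 4
x_10 = 2.0000, f(x_10) = -0.416147, coefficient = 1

I ≈ (0.125000/3) × 5.463815 = 0.227659
Exact value: 0.227659
Error: 0.000000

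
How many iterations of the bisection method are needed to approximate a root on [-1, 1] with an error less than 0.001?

We need (b-a)/2^n ≤ 0.001
(1 - (-1))/2^n ≤ 0.001
2/2^n ≤ 0.001
2^n ≥ 2000
n ≥ log₂(2000) = 10.97
n ≥ 11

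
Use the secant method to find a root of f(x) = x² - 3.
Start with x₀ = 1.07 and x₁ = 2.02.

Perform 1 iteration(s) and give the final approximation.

f(x) = x² - 3
x₀ = 1.07, x₁ = 2.02

Secant formula: x_{n+1} = x_n - f(x_n)(x_n - x_{n-1})/(f(x_n) - f(x_{n-1}))

Iteration 1:
  f(1.070000) = -1.855100
  f(2.020000) = 1.080400
  x_2 = 2.020000 - 1.080400×(2.020000 - 1.070000)/(1.080400 - (-1.855100))
       = 1.670356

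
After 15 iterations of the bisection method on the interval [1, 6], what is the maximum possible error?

Bisection error bound: |error| ≤ (b-a)/2^n
|error| ≤ (6 - 1)/2^15 = 5/2^15
|error| ≤ 0.0001525879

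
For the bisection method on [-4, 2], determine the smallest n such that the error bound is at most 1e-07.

We need (b-a)/2^n ≤ 1e-07
(2 - (-4))/2^n ≤ 1e-07
6/2^n ≤ 1e-07
2^n ≥ 60000000
n ≥ log₂(60000000) = 25.84
n ≥ 26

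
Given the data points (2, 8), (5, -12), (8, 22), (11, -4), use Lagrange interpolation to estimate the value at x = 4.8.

Lagrange interpolation formula:
P(x) = Σ yᵢ × Lᵢ(x)
where Lᵢ(x) = Π_{j≠i} (x - xⱼ)/(xᵢ - xⱼ)

L_0(4.8) = (4.8 - 5)/(2 - 5) × (4.8 - 8)/(2 - 8) × (4.8 - 11)/(2 - 11) = 0.024494
L_1(4.8) = (4.8 - 2)/(5 - 2) × (4.8 - 8)/(5 - 8) × (4.8 - 11)/(5 - 11) = 1.028741
L_2(4.8) = (4.8 - 2)/(8 - 2) × (4.8 - 5)/(8 - 5) × (4.8 - 11)/(8 - 11) = -0.064296
L_3(4.8) = (4.8 - 2)/(11 - 2) × (4.8 - 5)/(11 - 5) × (4.8 - 8)/(11 - 8) = 0.011062

P(4.8) = 8×L_0(4.8) + (-12)×L_1(4.8) + 22×L_2(4.8) + (-4)×L_3(4.8)
P(4.8) = -13.607704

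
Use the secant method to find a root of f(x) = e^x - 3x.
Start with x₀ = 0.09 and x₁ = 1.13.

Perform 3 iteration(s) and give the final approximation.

f(x) = e^x - 3x
x₀ = 0.09, x₁ = 1.13

Secant formula: x_{n+1} = x_n - f(x_n)(x_n - x_{n-1})/(f(x_n) - f(x_{n-1}))

Iteration 1:
  f(0.090000) = 0.824174
  f(1.130000) = -0.294343
  x_2 = 1.130000 - (-0.294343)×(1.130000 - 0.090000)/(-0.294343 - 0.824174)
       = 0.856319
Iteration 2:
  f(1.130000) = -0.294343
  f(0.856319) = -0.214479
  x_3 = 0.856319 - (-0.214479)×(0.856319 - 1.130000)/(-0.214479 - (-0.294343))
       = 0.121338
Iteration 3:
  f(0.856319) = -0.214479
  f(0.121338) = 0.764992
  x_4 = 0.121338 - 0.764992×(0.121338 - 0.856319)/(0.764992 - (-0.214479))
       = 0.695377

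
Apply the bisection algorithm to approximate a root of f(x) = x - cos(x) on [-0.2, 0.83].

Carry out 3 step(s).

f(x) = x - cos(x)
Initial interval: [-0.2, 0.83]

Iteration 1:
  c_1 = (-0.200000 + 0.830000)/2 = 0.315000
  f(c_1) = f(0.315000) = -0.635796
  f(a) × f(c) ≥ 0, new interval: [0.315000, 0.830000]
Iteration 2:
  c_2 = (0.315000 + 0.830000)/2 = 0.572500
  f(c_2) = f(0.572500) = -0.268049
  f(a) × f(c) ≥ 0, new interval: [0.572500, 0.830000]
Iteration 3:
  c_3 = (0.572500 + 0.830000)/2 = 0.701250
  f(c_3) = f(0.701250) = -0.062786
  f(a) × f(c) ≥ 0, new interval: [0.701250, 0.830000]

After 3 iteration(s), the approximation is c_3 = 0.701250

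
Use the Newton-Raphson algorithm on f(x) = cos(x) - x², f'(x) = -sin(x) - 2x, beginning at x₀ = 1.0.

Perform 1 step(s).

f(x) = cos(x) - x²
f'(x) = -sin(x) - 2x
x₀ = 1.0

Newton-Raphson formula: x_{n+1} = x_n - f(x_n)/f'(x_n)

Iteration 1:
  f(1.000000) = -0.459698
  f'(1.000000) = -2.841471
  x_1 = 1.000000 - (-0.459698)/(-2.841471) = 0.838218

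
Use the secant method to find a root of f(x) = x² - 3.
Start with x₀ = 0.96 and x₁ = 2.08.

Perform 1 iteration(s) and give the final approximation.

f(x) = x² - 3
x₀ = 0.96, x₁ = 2.08

Secant formula: x_{n+1} = x_n - f(x_n)(x_n - x_{n-1})/(f(x_n) - f(x_{n-1}))

Iteration 1:
  f(0.960000) = -2.078400
  f(2.080000) = 1.326400
  x_2 = 2.080000 - 1.326400×(2.080000 - 0.960000)/(1.326400 - (-2.078400))
       = 1.643684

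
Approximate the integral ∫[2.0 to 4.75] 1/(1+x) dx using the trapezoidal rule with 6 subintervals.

f(x) = 1/(1+x)
a = 2.0, b = 4.75, n = 6
h = (b - a)/n = 0.458333

Trapezoidal rule: (h/2)[f(x₀) + 2f(x₁) + 2f(x₂) + ... + f(xₙ)]

x_0 = 2.0000, f(x_0) = 0.333333, coefficient = 1
x_1 = 2.4583, f(x_1) = 0.289157, coefficient = 2
x_2 = 2.9167, f(x_2) = 0.255319, coefficient = 2
x_3 = 3.3750, f(x_3) = 0.228571, coefficient = 2
x_4 = 3.8333, f(x_4) = 0.206897, coefficient = 2
x_5 = 4.2917, f(x_5) = 0.188976, coefficient = 2
x_6 = 4.7500, f(x_6) = 0.173913, coefficient = 1

I ≈ (0.458333/2) × 2.845087 = 0.651999
Exact value: 0.650588
Error: 0.001411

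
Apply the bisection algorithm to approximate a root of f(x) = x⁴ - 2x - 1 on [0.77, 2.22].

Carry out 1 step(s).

f(x) = x⁴ - 2x - 1
Initial interval: [0.77, 2.22]

Iteration 1:
  c_1 = (0.770000 + 2.220000)/2 = 1.495000
  f(c_1) = f(1.495000) = 1.005337
  f(a) × f(c) < 0, new interval: [0.770000, 1.495000]

After 1 iteration(s), the approximation is c_1 = 1.495000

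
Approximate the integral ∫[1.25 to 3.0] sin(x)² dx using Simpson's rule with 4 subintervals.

f(x) = sin(x)²
a = 1.25, b = 3.0, n = 4
h = (b - a)/n = 0.437500

Simpson's rule: (h/3)[f(x₀) + 4f(x₁) + 2f(x₂) + ... + f(xₙ)]

x_0 = 1.2500, f(x_0) = 0.900572, coefficient = 1
x_1 = 1.6875, f(x_1) = 0.986442, coefficient = 4
x_2 = 2.1250, f(x_2) = 0.723044, coefficient = 2
x_3 = 2.5625, f(x_3) = 0.299499, coefficient = 4
x_4 = 3.0000, f(x_4) = 0.019915, coefficient = 1

I ≈ (0.437500/3) × 7.510337 = 1.095257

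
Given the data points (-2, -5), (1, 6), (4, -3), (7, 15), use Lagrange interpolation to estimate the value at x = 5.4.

Lagrange interpolation formula:
P(x) = Σ yᵢ × Lᵢ(x)
where Lᵢ(x) = Π_{j≠i} (x - xⱼ)/(xᵢ - xⱼ)

L_0(5.4) = (5.4 - 1)/(-2 - 1) × (5.4 - 4)/(-2 - 4) × (5.4 - 7)/(-2 - 7) = 0.060840
L_1(5.4) = (5.4 - (-2))/(1 - (-2)) × (5.4 - 4)/(1 - 4) × (5.4 - 7)/(1 - 7) = -0.306963
L_2(5.4) = (5.4 - (-2))/(4 - (-2)) × (5.4 - 1)/(4 - 1) × (5.4 - 7)/(4 - 7) = 0.964741
L_3(5.4) = (5.4 - (-2))/(7 - (-2)) × (5.4 - 1)/(7 - 1) × (5.4 - 4)/(7 - 4) = 0.281383

P(5.4) = (-5)×L_0(5.4) + 6×L_1(5.4) + (-3)×L_2(5.4) + 15×L_3(5.4)
P(5.4) = -0.819457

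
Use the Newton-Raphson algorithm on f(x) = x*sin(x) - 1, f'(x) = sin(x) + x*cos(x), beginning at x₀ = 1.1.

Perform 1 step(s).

f(x) = x*sin(x) - 1
f'(x) = sin(x) + x*cos(x)
x₀ = 1.1

Newton-Raphson formula: x_{n+1} = x_n - f(x_n)/f'(x_n)

Iteration 1:
  f(1.100000) = -0.019672
  f'(1.100000) = 1.390163
  x_1 = 1.100000 - (-0.019672)/1.390163 = 1.114151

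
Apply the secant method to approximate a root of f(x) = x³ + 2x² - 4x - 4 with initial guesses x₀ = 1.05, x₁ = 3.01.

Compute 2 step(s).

f(x) = x³ + 2x² - 4x - 4
x₀ = 1.05, x₁ = 3.01

Secant formula: x_{n+1} = x_n - f(x_n)(x_n - x_{n-1})/(f(x_n) - f(x_{n-1}))

Iteration 1:
  f(1.050000) = -4.837375
  f(3.010000) = 29.351101
  x_2 = 3.010000 - 29.351101×(3.010000 - 1.050000)/(29.351101 - (-4.837375))
       = 1.327323
Iteration 2:
  f(3.010000) = 29.351101
  f(1.327323) = -3.447259
  x_3 = 1.327323 - (-3.447259)×(1.327323 - 3.010000)/(-3.447259 - 29.351101)
       = 1.504180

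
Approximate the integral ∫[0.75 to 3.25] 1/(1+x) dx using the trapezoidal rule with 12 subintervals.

f(x) = 1/(1+x)
a = 0.75, b = 3.25, n = 12
h = (b - a)/n = 0.208333

Trapezoidal rule: (h/2)[f(x₀) + 2f(x₁) + 2f(x₂) + ... + f(xₙ)]

x_0 = 0.7500, f(x_0) = 0.571429, coefficient = 1
x_1 = 0.9583, f(x_1) = 0.510638, coefficient = 2
x_2 = 1.1667, f(x_2) = 0.461538, coefficient = 2
x_3 = 1.3750, f(x_3) = 0.421053, coefficient = 2
x_4 = 1.5833, f(x_4) = 0.387097, coefficient = 2
x_5 = 1.7917, f(x_5) = 0.358209, coefficient = 2
x_6 = 2.0000, f(x_6) = 0.333333, coefficient = 2
x_7 = 2.2083, f(x_7) = 0.311688, coefficient = 2
x_8 = 2.4167, f(x_8) = 0.292683, coefficient = 2
x_9 = 2.6250, f(x_9) = 0.275862, coefficient = 2
x_10 = 2.8333, f(x_10) = 0.260870, coefficient = 2
x_11 = 3.0417, f(x_11) = 0.247423, coefficient = 2
x_12 = 3.2500, f(x_12) = 0.235294, coefficient = 1

I ≈ (0.208333/2) × 8.527511 = 0.888282
Exact value: 0.887303
Error: 0.000979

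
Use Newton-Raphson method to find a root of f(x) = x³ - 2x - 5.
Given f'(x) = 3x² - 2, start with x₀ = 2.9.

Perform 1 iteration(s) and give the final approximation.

f(x) = x³ - 2x - 5
f'(x) = 3x² - 2
x₀ = 2.9

Newton-Raphson formula: x_{n+1} = x_n - f(x_n)/f'(x_n)

Iteration 1:
  f(2.900000) = 13.589000
  f'(2.900000) = 23.230000
  x_1 = 2.900000 - 13.589000/23.230000 = 2.315024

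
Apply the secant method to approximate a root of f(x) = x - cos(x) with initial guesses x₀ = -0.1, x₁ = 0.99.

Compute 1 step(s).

f(x) = x - cos(x)
x₀ = -0.1, x₁ = 0.99

Secant formula: x_{n+1} = x_n - f(x_n)(x_n - x_{n-1})/(f(x_n) - f(x_{n-1}))

Iteration 1:
  f(-0.100000) = -1.095004
  f(0.990000) = 0.441310
  x_2 = 0.990000 - 0.441310×(0.990000 - (-0.100000))/(0.441310 - (-1.095004))
       = 0.676895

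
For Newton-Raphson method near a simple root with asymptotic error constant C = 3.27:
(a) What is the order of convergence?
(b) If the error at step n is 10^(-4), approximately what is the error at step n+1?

(a) Newton-Raphson has quadratic (order 2) convergence near simple roots.
    This means |e_{n+1}| ≈ C|e_n|².

(b) With |e_n| = 10^(-4) and C = 3.27:
    |e_{n+1}| ≈ 3.27 × (10^(-4))² = 3.27 × 10^(-8)

(a) 2 (quadratic); (b) |e_{n+1}| ≈ 3.270e-08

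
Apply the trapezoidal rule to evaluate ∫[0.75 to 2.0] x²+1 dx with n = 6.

f(x) = x²+1
a = 0.75, b = 2.0, n = 6
h = (b - a)/n = 0.208333

Trapezoidal rule: (h/2)[f(x₀) + 2f(x₁) + 2f(x₂) + ... + f(xₙ)]

x_0 = 0.7500, f(x_0) = 1.562500, coefficient = 1
x_1 = 0.9583, f(x_1) = 1.918403, coefficient = 2
x_2 = 1.1667, f(x_2) = 2.361111, coefficient = 2
x_3 = 1.3750, f(x_3) = 2.890625, coefficient = 2
x_4 = 1.5833, f(x_4) = 3.506944, coefficient = 2
x_5 = 1.7917, f(x_5) = 4.210069, coefficient = 2
x_6 = 2.0000, f(x_6) = 5.000000, coefficient = 1

I ≈ (0.208333/2) × 36.336806 = 3.785084
Exact value: 3.776042
Error: 0.009042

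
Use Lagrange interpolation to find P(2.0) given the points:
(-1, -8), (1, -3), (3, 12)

Lagrange interpolation formula:
P(x) = Σ yᵢ × Lᵢ(x)
where Lᵢ(x) = Π_{j≠i} (x - xⱼ)/(xᵢ - xⱼ)

L_0(2.0) = (2.0 - 1)/(-1 - 1) × (2.0 - 3)/(-1 - 3) = -0.125000
L_1(2.0) = (2.0 - (-1))/(1 - (-1)) × (2.0 - 3)/(1 - 3) = 0.750000
L_2(2.0) = (2.0 - (-1))/(3 - (-1)) × (2.0 - 1)/(3 - 1) = 0.375000

P(2.0) = (-8)×L_0(2.0) + (-3)×L_1(2.0) + 12×L_2(2.0)
P(2.0) = 3.250000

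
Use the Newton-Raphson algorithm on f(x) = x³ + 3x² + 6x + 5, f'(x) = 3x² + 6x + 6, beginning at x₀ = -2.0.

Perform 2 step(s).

f(x) = x³ + 3x² + 6x + 5
f'(x) = 3x² + 6x + 6
x₀ = -2.0

Newton-Raphson formula: x_{n+1} = x_n - f(x_n)/f'(x_n)

Iteration 1:
  f(-2.000000) = -3.000000
  f'(-2.000000) = 6.000000
  x_1 = -2.000000 - (-3.000000)/6.000000 = -1.500000
Iteration 2:
  f(-1.500000) = -0.625000
  f'(-1.500000) = 3.750000
  x_2 = -1.500000 - (-0.625000)/3.750000 = -1.333333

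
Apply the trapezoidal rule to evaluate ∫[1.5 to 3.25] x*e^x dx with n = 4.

f(x) = x*e^x
a = 1.5, b = 3.25, n = 4
h = (b - a)/n = 0.437500

Trapezoidal rule: (h/2)[f(x₀) + 2f(x₁) + 2f(x₂) + ... + f(xₙ)]

x_0 = 1.5000, f(x_0) = 6.722534, coefficient = 1
x_1 = 1.9375, f(x_1) = 13.448916, coefficient = 2
x_2 = 2.3750, f(x_2) = 25.533656, coefficient = 2
x_3 = 2.8125, f(x_3) = 46.832330, coefficient = 2
x_4 = 3.2500, f(x_4) = 83.818605, coefficient = 1

I ≈ (0.437500/2) × 262.170941 = 57.349893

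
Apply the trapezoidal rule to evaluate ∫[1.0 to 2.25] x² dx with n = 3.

f(x) = x²
a = 1.0, b = 2.25, n = 3
h = (b - a)/n = 0.416667

Trapezoidal rule: (h/2)[f(x₀) + 2f(x₁) + 2f(x₂) + ... + f(xₙ)]

x_0 = 1.0000, f(x_0) = 1.000000, coefficient = 1
x_1 = 1.4167, f(x_1) = 2.006944, coefficient = 2
x_2 = 1.8333, f(x_2) = 3.361111, coefficient = 2
x_3 = 2.2500, f(x_3) = 5.062500, coefficient = 1

I ≈ (0.416667/2) × 16.798611 = 3.499711
Exact value: 3.463542
Error: 0.036169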